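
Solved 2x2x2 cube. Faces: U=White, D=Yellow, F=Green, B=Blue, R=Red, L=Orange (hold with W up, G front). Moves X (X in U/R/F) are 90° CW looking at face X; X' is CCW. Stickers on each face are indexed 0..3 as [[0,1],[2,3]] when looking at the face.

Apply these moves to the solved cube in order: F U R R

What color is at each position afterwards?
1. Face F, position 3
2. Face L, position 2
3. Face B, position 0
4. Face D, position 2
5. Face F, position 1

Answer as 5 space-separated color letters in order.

Answer: O O G Y B

Derivation:
After move 1 (F): F=GGGG U=WWOO R=WRWR D=RRYY L=OYOY
After move 2 (U): U=OWOW F=WRGG R=BBWR B=OYBB L=GGOY
After move 3 (R): R=WBRB U=OROG F=WRGY D=RBYO B=WYWB
After move 4 (R): R=RWBB U=OROY F=WBGO D=RWYW B=GYRB
Query 1: F[3] = O
Query 2: L[2] = O
Query 3: B[0] = G
Query 4: D[2] = Y
Query 5: F[1] = B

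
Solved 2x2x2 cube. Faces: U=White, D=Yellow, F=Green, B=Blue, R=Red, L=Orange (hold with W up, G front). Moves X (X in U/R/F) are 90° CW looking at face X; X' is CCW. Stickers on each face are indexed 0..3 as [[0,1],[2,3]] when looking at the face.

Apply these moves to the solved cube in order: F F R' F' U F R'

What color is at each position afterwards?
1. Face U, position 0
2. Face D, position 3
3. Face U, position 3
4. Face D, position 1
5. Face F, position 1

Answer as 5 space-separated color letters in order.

Answer: R R O G W

Derivation:
After move 1 (F): F=GGGG U=WWOO R=WRWR D=RRYY L=OYOY
After move 2 (F): F=GGGG U=WWYY R=OROR D=WWYY L=OROR
After move 3 (R'): R=RROO U=WBYB F=GWGY D=WGYG B=YBWB
After move 4 (F'): F=WYGG U=WBRO R=GRWO D=RRYG L=OBOY
After move 5 (U): U=RWOB F=GRGG R=YBWO B=OBWB L=WYOY
After move 6 (F): F=GGGR U=RWYY R=OBBO D=WYYG L=WROR
After move 7 (R'): R=BOOB U=RWYO F=GWGY D=WGYR B=GBYB
Query 1: U[0] = R
Query 2: D[3] = R
Query 3: U[3] = O
Query 4: D[1] = G
Query 5: F[1] = W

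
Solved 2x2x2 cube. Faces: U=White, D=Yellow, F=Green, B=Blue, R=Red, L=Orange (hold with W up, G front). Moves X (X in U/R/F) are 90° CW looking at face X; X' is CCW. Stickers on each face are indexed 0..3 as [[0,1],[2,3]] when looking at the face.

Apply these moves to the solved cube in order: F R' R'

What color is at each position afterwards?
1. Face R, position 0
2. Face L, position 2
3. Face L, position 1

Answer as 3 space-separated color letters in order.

Answer: R O Y

Derivation:
After move 1 (F): F=GGGG U=WWOO R=WRWR D=RRYY L=OYOY
After move 2 (R'): R=RRWW U=WBOB F=GWGO D=RGYG B=YBRB
After move 3 (R'): R=RWRW U=WROY F=GBGB D=RWYO B=GBGB
Query 1: R[0] = R
Query 2: L[2] = O
Query 3: L[1] = Y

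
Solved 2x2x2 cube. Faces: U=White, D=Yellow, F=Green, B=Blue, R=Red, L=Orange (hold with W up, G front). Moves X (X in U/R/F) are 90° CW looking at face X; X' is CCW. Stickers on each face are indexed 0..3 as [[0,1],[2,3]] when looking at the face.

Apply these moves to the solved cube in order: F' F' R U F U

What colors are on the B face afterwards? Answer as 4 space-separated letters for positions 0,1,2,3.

Answer: G W W B

Derivation:
After move 1 (F'): F=GGGG U=WWRR R=YRYR D=OOYY L=OWOW
After move 2 (F'): F=GGGG U=WWYY R=OROR D=WWYY L=OROR
After move 3 (R): R=OORR U=WGYG F=GWGY D=WBYB B=YBWB
After move 4 (U): U=YWGG F=OOGY R=YBRR B=ORWB L=GWOR
After move 5 (F): F=GOYO U=YWRW R=GBGR D=RYYB L=GWOB
After move 6 (U): U=RYWW F=GBYO R=ORGR B=GWWB L=GOOB
Query: B face = GWWB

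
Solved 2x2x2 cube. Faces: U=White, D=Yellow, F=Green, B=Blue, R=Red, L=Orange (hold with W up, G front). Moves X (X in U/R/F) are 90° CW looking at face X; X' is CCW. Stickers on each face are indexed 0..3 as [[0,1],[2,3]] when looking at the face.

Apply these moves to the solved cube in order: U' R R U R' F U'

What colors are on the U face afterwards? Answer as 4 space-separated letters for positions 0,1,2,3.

After move 1 (U'): U=WWWW F=OOGG R=GGRR B=RRBB L=BBOO
After move 2 (R): R=RGRG U=WOWG F=OYGY D=YBYR B=WRWB
After move 3 (R): R=RRGG U=WYWY F=OBGR D=YWYW B=GROB
After move 4 (U): U=WWYY F=RRGR R=GRGG B=BBOB L=OBOO
After move 5 (R'): R=RGGG U=WOYB F=RWGY D=YRYR B=WBWB
After move 6 (F): F=GRYW U=WOOB R=YGBG D=GRYR L=OYOR
After move 7 (U'): U=OBWO F=OYYW R=GRBG B=YGWB L=WBOR
Query: U face = OBWO

Answer: O B W O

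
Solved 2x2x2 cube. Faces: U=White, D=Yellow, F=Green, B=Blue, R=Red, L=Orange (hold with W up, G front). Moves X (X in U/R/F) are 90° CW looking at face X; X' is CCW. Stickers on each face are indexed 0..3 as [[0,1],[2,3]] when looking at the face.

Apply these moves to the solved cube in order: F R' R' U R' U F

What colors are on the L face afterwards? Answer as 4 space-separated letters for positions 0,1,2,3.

Answer: R R O W

Derivation:
After move 1 (F): F=GGGG U=WWOO R=WRWR D=RRYY L=OYOY
After move 2 (R'): R=RRWW U=WBOB F=GWGO D=RGYG B=YBRB
After move 3 (R'): R=RWRW U=WROY F=GBGB D=RWYO B=GBGB
After move 4 (U): U=OWYR F=RWGB R=GBRW B=OYGB L=GBOY
After move 5 (R'): R=BWGR U=OGYO F=RWGR D=RWYB B=OYWB
After move 6 (U): U=YOOG F=BWGR R=OYGR B=GBWB L=RWOY
After move 7 (F): F=GBRW U=YOYW R=OYGR D=GOYB L=RROW
Query: L face = RROW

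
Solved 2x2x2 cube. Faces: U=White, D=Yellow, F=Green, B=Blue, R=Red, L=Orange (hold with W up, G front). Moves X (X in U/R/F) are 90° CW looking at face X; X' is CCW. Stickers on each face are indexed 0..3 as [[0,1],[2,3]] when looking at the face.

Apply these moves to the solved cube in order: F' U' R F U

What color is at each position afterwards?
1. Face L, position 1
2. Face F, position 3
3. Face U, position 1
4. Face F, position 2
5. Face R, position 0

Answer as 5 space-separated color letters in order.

Answer: O O W Y R

Derivation:
After move 1 (F'): F=GGGG U=WWRR R=YRYR D=OOYY L=OWOW
After move 2 (U'): U=WRWR F=OWGG R=GGYR B=YRBB L=BBOW
After move 3 (R): R=YGRG U=WWWG F=OOGY D=OBYY B=RRRB
After move 4 (F): F=GOYO U=WWWB R=WGGG D=RYYY L=BOOB
After move 5 (U): U=WWBW F=WGYO R=RRGG B=BORB L=GOOB
Query 1: L[1] = O
Query 2: F[3] = O
Query 3: U[1] = W
Query 4: F[2] = Y
Query 5: R[0] = R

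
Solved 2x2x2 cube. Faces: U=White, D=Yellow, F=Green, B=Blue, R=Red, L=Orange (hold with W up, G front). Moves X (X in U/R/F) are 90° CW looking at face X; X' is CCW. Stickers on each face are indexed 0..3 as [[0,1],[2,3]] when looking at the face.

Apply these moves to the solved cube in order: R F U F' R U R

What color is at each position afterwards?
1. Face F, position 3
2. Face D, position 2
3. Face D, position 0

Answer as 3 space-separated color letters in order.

After move 1 (R): R=RRRR U=WGWG F=GYGY D=YBYB B=WBWB
After move 2 (F): F=GGYY U=WGOO R=WRGR D=RRYB L=OYOB
After move 3 (U): U=OWOG F=WRYY R=WBGR B=OYWB L=GGOB
After move 4 (F'): F=RYWY U=OWWG R=RBRR D=GBYB L=GGOO
After move 5 (R): R=RRRB U=OYWY F=RBWB D=GWYO B=GYWB
After move 6 (U): U=WOYY F=RRWB R=GYRB B=GGWB L=RBOO
After move 7 (R): R=RGBY U=WRYB F=RWWO D=GWYG B=YGOB
Query 1: F[3] = O
Query 2: D[2] = Y
Query 3: D[0] = G

Answer: O Y G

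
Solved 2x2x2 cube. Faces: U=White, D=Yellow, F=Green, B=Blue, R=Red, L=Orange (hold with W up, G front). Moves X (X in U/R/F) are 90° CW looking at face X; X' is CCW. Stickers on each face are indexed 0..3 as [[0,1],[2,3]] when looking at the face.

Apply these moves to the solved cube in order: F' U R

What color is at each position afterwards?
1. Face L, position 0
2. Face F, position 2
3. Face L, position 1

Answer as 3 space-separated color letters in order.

After move 1 (F'): F=GGGG U=WWRR R=YRYR D=OOYY L=OWOW
After move 2 (U): U=RWRW F=YRGG R=BBYR B=OWBB L=GGOW
After move 3 (R): R=YBRB U=RRRG F=YOGY D=OBYO B=WWWB
Query 1: L[0] = G
Query 2: F[2] = G
Query 3: L[1] = G

Answer: G G G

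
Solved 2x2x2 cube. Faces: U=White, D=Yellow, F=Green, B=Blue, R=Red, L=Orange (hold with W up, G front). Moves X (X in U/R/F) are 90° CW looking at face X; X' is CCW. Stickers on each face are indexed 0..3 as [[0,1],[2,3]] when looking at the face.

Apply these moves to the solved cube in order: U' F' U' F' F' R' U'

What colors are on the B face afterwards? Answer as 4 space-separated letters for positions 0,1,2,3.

Answer: G R W B

Derivation:
After move 1 (U'): U=WWWW F=OOGG R=GGRR B=RRBB L=BBOO
After move 2 (F'): F=OGOG U=WWGR R=YGYR D=BOYY L=BWOW
After move 3 (U'): U=WRWG F=BWOG R=OGYR B=YGBB L=RROW
After move 4 (F'): F=WGBO U=WROY R=OGBR D=RWYY L=RGOW
After move 5 (F'): F=GOWB U=WROB R=WGRR D=GWYY L=RYOO
After move 6 (R'): R=GRWR U=WBOY F=GRWB D=GOYB B=YGWB
After move 7 (U'): U=BYWO F=RYWB R=GRWR B=GRWB L=YGOO
Query: B face = GRWB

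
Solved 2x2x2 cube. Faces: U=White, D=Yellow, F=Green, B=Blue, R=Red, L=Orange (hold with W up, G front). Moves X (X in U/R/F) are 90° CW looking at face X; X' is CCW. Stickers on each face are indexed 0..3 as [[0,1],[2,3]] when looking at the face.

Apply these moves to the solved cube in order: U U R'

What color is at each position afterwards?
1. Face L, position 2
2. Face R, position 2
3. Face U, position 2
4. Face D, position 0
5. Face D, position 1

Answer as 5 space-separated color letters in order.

After move 1 (U): U=WWWW F=RRGG R=BBRR B=OOBB L=GGOO
After move 2 (U): U=WWWW F=BBGG R=OORR B=GGBB L=RROO
After move 3 (R'): R=OROR U=WBWG F=BWGW D=YBYG B=YGYB
Query 1: L[2] = O
Query 2: R[2] = O
Query 3: U[2] = W
Query 4: D[0] = Y
Query 5: D[1] = B

Answer: O O W Y B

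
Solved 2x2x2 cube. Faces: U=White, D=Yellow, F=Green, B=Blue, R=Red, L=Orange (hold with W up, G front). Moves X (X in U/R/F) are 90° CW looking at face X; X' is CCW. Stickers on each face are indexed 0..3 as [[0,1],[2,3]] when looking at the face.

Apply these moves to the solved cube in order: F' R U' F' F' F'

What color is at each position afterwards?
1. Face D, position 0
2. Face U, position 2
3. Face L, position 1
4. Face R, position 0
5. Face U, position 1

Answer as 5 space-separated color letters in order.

Answer: R W O W G

Derivation:
After move 1 (F'): F=GGGG U=WWRR R=YRYR D=OOYY L=OWOW
After move 2 (R): R=YYRR U=WGRG F=GOGY D=OBYB B=RBWB
After move 3 (U'): U=GGWR F=OWGY R=GORR B=YYWB L=RBOW
After move 4 (F'): F=WYOG U=GGGR R=BOOR D=BWYB L=RROW
After move 5 (F'): F=YGWO U=GGBO R=WOBR D=RWYB L=RROG
After move 6 (F'): F=GOYW U=GGWB R=WORR D=RGYB L=ROOB
Query 1: D[0] = R
Query 2: U[2] = W
Query 3: L[1] = O
Query 4: R[0] = W
Query 5: U[1] = G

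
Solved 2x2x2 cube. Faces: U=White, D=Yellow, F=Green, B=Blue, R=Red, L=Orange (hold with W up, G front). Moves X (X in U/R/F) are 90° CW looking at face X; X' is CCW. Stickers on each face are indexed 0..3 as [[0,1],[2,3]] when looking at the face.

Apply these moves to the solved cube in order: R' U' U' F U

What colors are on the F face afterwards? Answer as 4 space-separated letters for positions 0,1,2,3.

After move 1 (R'): R=RRRR U=WBWB F=GWGW D=YGYG B=YBYB
After move 2 (U'): U=BBWW F=OOGW R=GWRR B=RRYB L=YBOO
After move 3 (U'): U=BWBW F=YBGW R=OORR B=GWYB L=RROO
After move 4 (F): F=GYWB U=BWOR R=BOWR D=ROYG L=RYOG
After move 5 (U): U=OBRW F=BOWB R=GWWR B=RYYB L=GYOG
Query: F face = BOWB

Answer: B O W B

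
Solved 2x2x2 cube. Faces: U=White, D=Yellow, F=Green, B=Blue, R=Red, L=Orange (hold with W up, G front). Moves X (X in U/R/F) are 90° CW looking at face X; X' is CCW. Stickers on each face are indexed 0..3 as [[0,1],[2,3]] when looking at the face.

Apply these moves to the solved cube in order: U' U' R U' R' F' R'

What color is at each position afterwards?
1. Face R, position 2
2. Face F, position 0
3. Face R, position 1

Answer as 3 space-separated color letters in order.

After move 1 (U'): U=WWWW F=OOGG R=GGRR B=RRBB L=BBOO
After move 2 (U'): U=WWWW F=BBGG R=OORR B=GGBB L=RROO
After move 3 (R): R=RORO U=WBWG F=BYGY D=YBYG B=WGWB
After move 4 (U'): U=BGWW F=RRGY R=BYRO B=ROWB L=WGOO
After move 5 (R'): R=YOBR U=BWWR F=RGGW D=YRYY B=GOBB
After move 6 (F'): F=GWRG U=BWYB R=ROYR D=GOYY L=WROW
After move 7 (R'): R=ORRY U=BBYG F=GWRB D=GWYG B=YOOB
Query 1: R[2] = R
Query 2: F[0] = G
Query 3: R[1] = R

Answer: R G R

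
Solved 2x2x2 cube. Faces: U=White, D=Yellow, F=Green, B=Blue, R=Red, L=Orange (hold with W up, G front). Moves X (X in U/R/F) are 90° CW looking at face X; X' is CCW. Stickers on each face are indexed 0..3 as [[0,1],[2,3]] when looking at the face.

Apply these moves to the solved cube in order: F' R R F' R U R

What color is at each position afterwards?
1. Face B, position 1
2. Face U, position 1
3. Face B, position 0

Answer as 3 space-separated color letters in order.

After move 1 (F'): F=GGGG U=WWRR R=YRYR D=OOYY L=OWOW
After move 2 (R): R=YYRR U=WGRG F=GOGY D=OBYB B=RBWB
After move 3 (R): R=RYRY U=WORY F=GBGB D=OWYR B=GBGB
After move 4 (F'): F=BBGG U=WORR R=WYOY D=WWYR L=OYOR
After move 5 (R): R=OWYY U=WBRG F=BWGR D=WGYG B=RBOB
After move 6 (U): U=RWGB F=OWGR R=RBYY B=OYOB L=BWOR
After move 7 (R): R=YRYB U=RWGR F=OGGG D=WOYO B=BYWB
Query 1: B[1] = Y
Query 2: U[1] = W
Query 3: B[0] = B

Answer: Y W B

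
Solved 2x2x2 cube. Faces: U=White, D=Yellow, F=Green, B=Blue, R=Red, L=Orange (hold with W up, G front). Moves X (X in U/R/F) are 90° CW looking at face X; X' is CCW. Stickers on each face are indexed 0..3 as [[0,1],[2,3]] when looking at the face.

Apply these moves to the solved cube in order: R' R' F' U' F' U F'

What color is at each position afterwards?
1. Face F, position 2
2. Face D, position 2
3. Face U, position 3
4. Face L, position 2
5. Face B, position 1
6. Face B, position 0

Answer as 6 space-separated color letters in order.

Answer: O Y O O R G

Derivation:
After move 1 (R'): R=RRRR U=WBWB F=GWGW D=YGYG B=YBYB
After move 2 (R'): R=RRRR U=WYWY F=GBGB D=YWYW B=GBGB
After move 3 (F'): F=BBGG U=WYRR R=WRYR D=OOYW L=OYOW
After move 4 (U'): U=YRWR F=OYGG R=BBYR B=WRGB L=GBOW
After move 5 (F'): F=YGOG U=YRBY R=OBOR D=BWYW L=GROW
After move 6 (U): U=BYYR F=OBOG R=WROR B=GRGB L=YGOW
After move 7 (F'): F=BGOO U=BYWO R=WRBR D=GWYW L=YROY
Query 1: F[2] = O
Query 2: D[2] = Y
Query 3: U[3] = O
Query 4: L[2] = O
Query 5: B[1] = R
Query 6: B[0] = G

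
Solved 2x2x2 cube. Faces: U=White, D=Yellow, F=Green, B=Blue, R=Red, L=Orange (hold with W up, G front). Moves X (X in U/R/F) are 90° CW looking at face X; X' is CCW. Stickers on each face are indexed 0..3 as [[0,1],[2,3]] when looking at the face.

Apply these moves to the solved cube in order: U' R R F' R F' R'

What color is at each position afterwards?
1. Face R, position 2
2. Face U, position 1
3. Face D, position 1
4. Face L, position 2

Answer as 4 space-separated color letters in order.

Answer: O Y W O

Derivation:
After move 1 (U'): U=WWWW F=OOGG R=GGRR B=RRBB L=BBOO
After move 2 (R): R=RGRG U=WOWG F=OYGY D=YBYR B=WRWB
After move 3 (R): R=RRGG U=WYWY F=OBGR D=YWYW B=GROB
After move 4 (F'): F=BROG U=WYRG R=WRYG D=BOYW L=BYOW
After move 5 (R): R=YWGR U=WRRG F=BOOW D=BOYG B=GRYB
After move 6 (F'): F=OWBO U=WRYG R=OWBR D=YWYG L=BGOR
After move 7 (R'): R=WROB U=WYYG F=ORBG D=YWYO B=GRWB
Query 1: R[2] = O
Query 2: U[1] = Y
Query 3: D[1] = W
Query 4: L[2] = O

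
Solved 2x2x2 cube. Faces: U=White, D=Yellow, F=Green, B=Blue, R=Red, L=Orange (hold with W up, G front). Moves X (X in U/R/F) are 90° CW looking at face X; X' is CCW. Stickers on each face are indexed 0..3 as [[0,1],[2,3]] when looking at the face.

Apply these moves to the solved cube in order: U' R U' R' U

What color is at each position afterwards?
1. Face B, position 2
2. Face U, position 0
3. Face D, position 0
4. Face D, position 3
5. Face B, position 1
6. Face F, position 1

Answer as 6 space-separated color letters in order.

Answer: B W Y Y R G

Derivation:
After move 1 (U'): U=WWWW F=OOGG R=GGRR B=RRBB L=BBOO
After move 2 (R): R=RGRG U=WOWG F=OYGY D=YBYR B=WRWB
After move 3 (U'): U=OGWW F=BBGY R=OYRG B=RGWB L=WROO
After move 4 (R'): R=YGOR U=OWWR F=BGGW D=YBYY B=RGBB
After move 5 (U): U=WORW F=YGGW R=RGOR B=WRBB L=BGOO
Query 1: B[2] = B
Query 2: U[0] = W
Query 3: D[0] = Y
Query 4: D[3] = Y
Query 5: B[1] = R
Query 6: F[1] = G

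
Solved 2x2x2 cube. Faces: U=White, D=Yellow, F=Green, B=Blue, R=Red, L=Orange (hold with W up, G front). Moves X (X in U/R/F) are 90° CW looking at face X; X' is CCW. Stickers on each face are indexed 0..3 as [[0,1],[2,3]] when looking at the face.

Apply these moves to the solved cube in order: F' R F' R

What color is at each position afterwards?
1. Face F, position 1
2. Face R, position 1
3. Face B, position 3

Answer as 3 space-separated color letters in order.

Answer: W B B

Derivation:
After move 1 (F'): F=GGGG U=WWRR R=YRYR D=OOYY L=OWOW
After move 2 (R): R=YYRR U=WGRG F=GOGY D=OBYB B=RBWB
After move 3 (F'): F=OYGG U=WGYR R=BYOR D=WWYB L=OGOR
After move 4 (R): R=OBRY U=WYYG F=OWGB D=WWYR B=RBGB
Query 1: F[1] = W
Query 2: R[1] = B
Query 3: B[3] = B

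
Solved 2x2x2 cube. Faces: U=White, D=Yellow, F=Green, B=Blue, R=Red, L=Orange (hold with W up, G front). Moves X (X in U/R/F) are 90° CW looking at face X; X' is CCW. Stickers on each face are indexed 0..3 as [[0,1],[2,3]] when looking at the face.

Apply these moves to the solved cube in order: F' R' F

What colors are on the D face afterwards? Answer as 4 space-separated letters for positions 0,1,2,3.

After move 1 (F'): F=GGGG U=WWRR R=YRYR D=OOYY L=OWOW
After move 2 (R'): R=RRYY U=WBRB F=GWGR D=OGYG B=YBOB
After move 3 (F): F=GGRW U=WBWW R=RRBY D=YRYG L=OOOG
Query: D face = YRYG

Answer: Y R Y G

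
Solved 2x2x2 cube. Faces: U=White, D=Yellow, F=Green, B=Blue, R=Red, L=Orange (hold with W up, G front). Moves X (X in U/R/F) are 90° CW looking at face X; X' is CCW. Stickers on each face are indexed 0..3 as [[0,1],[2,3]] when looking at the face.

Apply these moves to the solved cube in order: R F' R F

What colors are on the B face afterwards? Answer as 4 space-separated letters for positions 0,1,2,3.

Answer: R B G B

Derivation:
After move 1 (R): R=RRRR U=WGWG F=GYGY D=YBYB B=WBWB
After move 2 (F'): F=YYGG U=WGRR R=BRYR D=OOYB L=OGOW
After move 3 (R): R=YBRR U=WYRG F=YOGB D=OWYW B=RBGB
After move 4 (F): F=GYBO U=WYWG R=RBGR D=RYYW L=OOOW
Query: B face = RBGB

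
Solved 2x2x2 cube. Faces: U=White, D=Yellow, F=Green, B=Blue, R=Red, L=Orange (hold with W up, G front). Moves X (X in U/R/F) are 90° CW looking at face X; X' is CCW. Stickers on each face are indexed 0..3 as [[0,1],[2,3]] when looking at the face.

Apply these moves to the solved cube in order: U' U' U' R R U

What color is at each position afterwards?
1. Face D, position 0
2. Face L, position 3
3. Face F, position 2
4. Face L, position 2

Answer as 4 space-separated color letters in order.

Answer: Y O G O

Derivation:
After move 1 (U'): U=WWWW F=OOGG R=GGRR B=RRBB L=BBOO
After move 2 (U'): U=WWWW F=BBGG R=OORR B=GGBB L=RROO
After move 3 (U'): U=WWWW F=RRGG R=BBRR B=OOBB L=GGOO
After move 4 (R): R=RBRB U=WRWG F=RYGY D=YBYO B=WOWB
After move 5 (R): R=RRBB U=WYWY F=RBGO D=YWYW B=GORB
After move 6 (U): U=WWYY F=RRGO R=GOBB B=GGRB L=RBOO
Query 1: D[0] = Y
Query 2: L[3] = O
Query 3: F[2] = G
Query 4: L[2] = O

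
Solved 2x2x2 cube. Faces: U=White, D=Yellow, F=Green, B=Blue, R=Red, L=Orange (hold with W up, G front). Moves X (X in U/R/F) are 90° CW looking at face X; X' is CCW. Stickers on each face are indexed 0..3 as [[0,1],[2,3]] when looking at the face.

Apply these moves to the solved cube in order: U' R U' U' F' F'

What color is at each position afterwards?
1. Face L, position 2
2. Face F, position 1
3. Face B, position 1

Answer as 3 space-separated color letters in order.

After move 1 (U'): U=WWWW F=OOGG R=GGRR B=RRBB L=BBOO
After move 2 (R): R=RGRG U=WOWG F=OYGY D=YBYR B=WRWB
After move 3 (U'): U=OGWW F=BBGY R=OYRG B=RGWB L=WROO
After move 4 (U'): U=GWOW F=WRGY R=BBRG B=OYWB L=RGOO
After move 5 (F'): F=RYWG U=GWBR R=BBYG D=GOYR L=RWOO
After move 6 (F'): F=YGRW U=GWBY R=OBGG D=WOYR L=RROB
Query 1: L[2] = O
Query 2: F[1] = G
Query 3: B[1] = Y

Answer: O G Y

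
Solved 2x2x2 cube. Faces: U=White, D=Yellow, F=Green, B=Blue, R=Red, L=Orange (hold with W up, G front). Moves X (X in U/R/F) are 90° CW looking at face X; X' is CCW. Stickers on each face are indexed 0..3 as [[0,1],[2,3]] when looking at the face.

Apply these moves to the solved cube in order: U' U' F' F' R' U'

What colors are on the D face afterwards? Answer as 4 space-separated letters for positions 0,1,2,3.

Answer: W G Y B

Derivation:
After move 1 (U'): U=WWWW F=OOGG R=GGRR B=RRBB L=BBOO
After move 2 (U'): U=WWWW F=BBGG R=OORR B=GGBB L=RROO
After move 3 (F'): F=BGBG U=WWOR R=YOYR D=ROYY L=RWOW
After move 4 (F'): F=GGBB U=WWYY R=OORR D=WWYY L=RROO
After move 5 (R'): R=OROR U=WBYG F=GWBY D=WGYB B=YGWB
After move 6 (U'): U=BGWY F=RRBY R=GWOR B=ORWB L=YGOO
Query: D face = WGYB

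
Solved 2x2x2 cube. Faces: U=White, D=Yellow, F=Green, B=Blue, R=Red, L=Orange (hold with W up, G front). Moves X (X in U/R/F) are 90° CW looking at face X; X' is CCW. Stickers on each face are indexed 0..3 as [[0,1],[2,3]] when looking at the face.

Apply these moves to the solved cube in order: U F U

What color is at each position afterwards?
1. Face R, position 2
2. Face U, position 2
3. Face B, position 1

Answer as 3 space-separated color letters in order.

After move 1 (U): U=WWWW F=RRGG R=BBRR B=OOBB L=GGOO
After move 2 (F): F=GRGR U=WWOG R=WBWR D=RBYY L=GYOY
After move 3 (U): U=OWGW F=WBGR R=OOWR B=GYBB L=GROY
Query 1: R[2] = W
Query 2: U[2] = G
Query 3: B[1] = Y

Answer: W G Y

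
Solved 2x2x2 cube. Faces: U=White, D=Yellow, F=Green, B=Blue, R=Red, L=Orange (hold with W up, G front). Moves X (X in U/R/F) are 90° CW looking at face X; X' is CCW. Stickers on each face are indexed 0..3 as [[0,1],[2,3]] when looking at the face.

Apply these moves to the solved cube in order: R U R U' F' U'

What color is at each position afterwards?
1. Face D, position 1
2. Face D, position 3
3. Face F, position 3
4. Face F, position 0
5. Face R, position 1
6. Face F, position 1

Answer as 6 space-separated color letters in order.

After move 1 (R): R=RRRR U=WGWG F=GYGY D=YBYB B=WBWB
After move 2 (U): U=WWGG F=RRGY R=WBRR B=OOWB L=GYOO
After move 3 (R): R=RWRB U=WRGY F=RBGB D=YWYO B=GOWB
After move 4 (U'): U=RYWG F=GYGB R=RBRB B=RWWB L=GOOO
After move 5 (F'): F=YBGG U=RYRR R=WBYB D=OOYO L=GGOW
After move 6 (U'): U=YRRR F=GGGG R=YBYB B=WBWB L=RWOW
Query 1: D[1] = O
Query 2: D[3] = O
Query 3: F[3] = G
Query 4: F[0] = G
Query 5: R[1] = B
Query 6: F[1] = G

Answer: O O G G B G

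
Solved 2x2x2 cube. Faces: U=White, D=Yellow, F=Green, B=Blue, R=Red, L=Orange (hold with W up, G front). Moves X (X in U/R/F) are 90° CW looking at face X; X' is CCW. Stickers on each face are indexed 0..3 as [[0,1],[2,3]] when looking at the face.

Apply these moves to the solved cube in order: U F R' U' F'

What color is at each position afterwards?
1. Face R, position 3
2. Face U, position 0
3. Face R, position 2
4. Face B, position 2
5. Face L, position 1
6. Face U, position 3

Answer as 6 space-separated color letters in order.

Answer: W B R B O W

Derivation:
After move 1 (U): U=WWWW F=RRGG R=BBRR B=OOBB L=GGOO
After move 2 (F): F=GRGR U=WWOG R=WBWR D=RBYY L=GYOY
After move 3 (R'): R=BRWW U=WBOO F=GWGG D=RRYR B=YOBB
After move 4 (U'): U=BOWO F=GYGG R=GWWW B=BRBB L=YOOY
After move 5 (F'): F=YGGG U=BOGW R=RWRW D=OYYR L=YOOW
Query 1: R[3] = W
Query 2: U[0] = B
Query 3: R[2] = R
Query 4: B[2] = B
Query 5: L[1] = O
Query 6: U[3] = W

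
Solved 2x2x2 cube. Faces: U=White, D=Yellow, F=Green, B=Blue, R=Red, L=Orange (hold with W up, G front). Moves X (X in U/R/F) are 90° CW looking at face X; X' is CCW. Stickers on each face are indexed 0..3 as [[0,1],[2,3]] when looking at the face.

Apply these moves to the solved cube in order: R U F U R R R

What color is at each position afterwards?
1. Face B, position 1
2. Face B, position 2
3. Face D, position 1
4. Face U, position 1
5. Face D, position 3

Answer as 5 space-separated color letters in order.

After move 1 (R): R=RRRR U=WGWG F=GYGY D=YBYB B=WBWB
After move 2 (U): U=WWGG F=RRGY R=WBRR B=OOWB L=GYOO
After move 3 (F): F=GRYR U=WWOY R=GBGR D=RWYB L=GYOB
After move 4 (U): U=OWYW F=GBYR R=OOGR B=GYWB L=GROB
After move 5 (R): R=GORO U=OBYR F=GWYB D=RWYG B=WYWB
After move 6 (R): R=RGOO U=OWYB F=GWYG D=RWYW B=RYBB
After move 7 (R): R=OROG U=OWYG F=GWYW D=RBYR B=BYWB
Query 1: B[1] = Y
Query 2: B[2] = W
Query 3: D[1] = B
Query 4: U[1] = W
Query 5: D[3] = R

Answer: Y W B W R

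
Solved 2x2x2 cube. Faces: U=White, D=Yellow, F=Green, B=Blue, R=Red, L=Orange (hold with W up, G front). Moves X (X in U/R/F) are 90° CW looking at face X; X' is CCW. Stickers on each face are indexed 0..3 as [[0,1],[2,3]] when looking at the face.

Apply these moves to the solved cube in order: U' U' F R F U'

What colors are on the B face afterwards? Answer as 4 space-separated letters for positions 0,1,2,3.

After move 1 (U'): U=WWWW F=OOGG R=GGRR B=RRBB L=BBOO
After move 2 (U'): U=WWWW F=BBGG R=OORR B=GGBB L=RROO
After move 3 (F): F=GBGB U=WWOR R=WOWR D=ROYY L=RYOY
After move 4 (R): R=WWRO U=WBOB F=GOGY D=RBYG B=RGWB
After move 5 (F): F=GGYO U=WBYY R=OWBO D=RWYG L=RROB
After move 6 (U'): U=BYWY F=RRYO R=GGBO B=OWWB L=RGOB
Query: B face = OWWB

Answer: O W W B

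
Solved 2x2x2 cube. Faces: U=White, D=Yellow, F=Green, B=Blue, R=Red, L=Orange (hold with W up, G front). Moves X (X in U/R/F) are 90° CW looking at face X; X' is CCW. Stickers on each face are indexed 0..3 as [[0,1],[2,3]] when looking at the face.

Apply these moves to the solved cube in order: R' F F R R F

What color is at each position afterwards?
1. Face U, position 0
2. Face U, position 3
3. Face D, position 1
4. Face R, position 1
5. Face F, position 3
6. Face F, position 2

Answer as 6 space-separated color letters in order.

Answer: W R R O Y Y

Derivation:
After move 1 (R'): R=RRRR U=WBWB F=GWGW D=YGYG B=YBYB
After move 2 (F): F=GGWW U=WBOO R=WRBR D=RRYG L=OYOG
After move 3 (F): F=WGWG U=WBGY R=OROR D=BWYG L=OROR
After move 4 (R): R=OORR U=WGGG F=WWWG D=BYYY B=YBBB
After move 5 (R): R=RORO U=WWGG F=WYWY D=BBYY B=GBGB
After move 6 (F): F=WWYY U=WWRR R=GOGO D=RRYY L=OBOB
Query 1: U[0] = W
Query 2: U[3] = R
Query 3: D[1] = R
Query 4: R[1] = O
Query 5: F[3] = Y
Query 6: F[2] = Y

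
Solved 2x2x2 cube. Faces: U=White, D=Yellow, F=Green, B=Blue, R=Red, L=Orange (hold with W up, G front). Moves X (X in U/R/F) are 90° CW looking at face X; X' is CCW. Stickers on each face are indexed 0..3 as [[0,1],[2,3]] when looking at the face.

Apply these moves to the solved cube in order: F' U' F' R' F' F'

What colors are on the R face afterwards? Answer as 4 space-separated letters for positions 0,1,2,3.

After move 1 (F'): F=GGGG U=WWRR R=YRYR D=OOYY L=OWOW
After move 2 (U'): U=WRWR F=OWGG R=GGYR B=YRBB L=BBOW
After move 3 (F'): F=WGOG U=WRGY R=OGOR D=BWYY L=BROW
After move 4 (R'): R=GROO U=WBGY F=WROY D=BGYG B=YRWB
After move 5 (F'): F=RYWO U=WBGO R=GRBO D=RWYG L=BYOG
After move 6 (F'): F=YORW U=WBGB R=WRRO D=YGYG L=BOOG
Query: R face = WRRO

Answer: W R R O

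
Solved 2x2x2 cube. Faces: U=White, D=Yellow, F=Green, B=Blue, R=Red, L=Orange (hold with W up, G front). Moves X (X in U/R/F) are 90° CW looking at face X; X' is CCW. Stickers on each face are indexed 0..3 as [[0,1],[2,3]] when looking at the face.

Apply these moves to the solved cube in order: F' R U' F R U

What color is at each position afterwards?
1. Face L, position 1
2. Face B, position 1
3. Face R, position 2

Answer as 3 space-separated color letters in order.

After move 1 (F'): F=GGGG U=WWRR R=YRYR D=OOYY L=OWOW
After move 2 (R): R=YYRR U=WGRG F=GOGY D=OBYB B=RBWB
After move 3 (U'): U=GGWR F=OWGY R=GORR B=YYWB L=RBOW
After move 4 (F): F=GOYW U=GGWB R=WORR D=RGYB L=ROOB
After move 5 (R): R=RWRO U=GOWW F=GGYB D=RWYY B=BYGB
After move 6 (U): U=WGWO F=RWYB R=BYRO B=ROGB L=GGOB
Query 1: L[1] = G
Query 2: B[1] = O
Query 3: R[2] = R

Answer: G O R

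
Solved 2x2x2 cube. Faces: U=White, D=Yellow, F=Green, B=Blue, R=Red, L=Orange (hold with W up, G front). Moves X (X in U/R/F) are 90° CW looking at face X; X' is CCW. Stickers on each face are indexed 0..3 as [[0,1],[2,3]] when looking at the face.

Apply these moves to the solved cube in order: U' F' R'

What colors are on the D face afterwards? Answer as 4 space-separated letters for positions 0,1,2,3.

After move 1 (U'): U=WWWW F=OOGG R=GGRR B=RRBB L=BBOO
After move 2 (F'): F=OGOG U=WWGR R=YGYR D=BOYY L=BWOW
After move 3 (R'): R=GRYY U=WBGR F=OWOR D=BGYG B=YROB
Query: D face = BGYG

Answer: B G Y G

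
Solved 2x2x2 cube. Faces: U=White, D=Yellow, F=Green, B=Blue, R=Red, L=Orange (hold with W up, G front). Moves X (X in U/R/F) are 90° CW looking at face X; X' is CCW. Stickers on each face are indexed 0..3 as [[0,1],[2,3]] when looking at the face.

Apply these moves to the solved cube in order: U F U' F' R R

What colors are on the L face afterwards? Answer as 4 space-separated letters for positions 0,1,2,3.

Answer: O O O W

Derivation:
After move 1 (U): U=WWWW F=RRGG R=BBRR B=OOBB L=GGOO
After move 2 (F): F=GRGR U=WWOG R=WBWR D=RBYY L=GYOY
After move 3 (U'): U=WGWO F=GYGR R=GRWR B=WBBB L=OOOY
After move 4 (F'): F=YRGG U=WGGW R=BRRR D=OYYY L=OOOW
After move 5 (R): R=RBRR U=WRGG F=YYGY D=OBYW B=WBGB
After move 6 (R): R=RRRB U=WYGY F=YBGW D=OGYW B=GBRB
Query: L face = OOOW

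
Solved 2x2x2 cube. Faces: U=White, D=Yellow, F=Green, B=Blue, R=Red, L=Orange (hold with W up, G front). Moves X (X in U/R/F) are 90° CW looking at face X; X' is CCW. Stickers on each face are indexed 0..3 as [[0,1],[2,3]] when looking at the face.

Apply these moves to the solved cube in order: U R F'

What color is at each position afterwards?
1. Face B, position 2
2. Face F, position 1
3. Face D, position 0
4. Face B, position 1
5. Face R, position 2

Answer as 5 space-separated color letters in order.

After move 1 (U): U=WWWW F=RRGG R=BBRR B=OOBB L=GGOO
After move 2 (R): R=RBRB U=WRWG F=RYGY D=YBYO B=WOWB
After move 3 (F'): F=YYRG U=WRRR R=BBYB D=GOYO L=GGOW
Query 1: B[2] = W
Query 2: F[1] = Y
Query 3: D[0] = G
Query 4: B[1] = O
Query 5: R[2] = Y

Answer: W Y G O Y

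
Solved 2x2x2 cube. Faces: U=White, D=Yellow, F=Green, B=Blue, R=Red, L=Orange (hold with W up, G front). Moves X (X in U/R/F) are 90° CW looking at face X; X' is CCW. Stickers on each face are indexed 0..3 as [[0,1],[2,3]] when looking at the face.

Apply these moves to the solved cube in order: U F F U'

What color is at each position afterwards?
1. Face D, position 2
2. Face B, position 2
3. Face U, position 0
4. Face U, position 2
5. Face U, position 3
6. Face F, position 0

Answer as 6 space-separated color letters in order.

Answer: Y B W W Y G

Derivation:
After move 1 (U): U=WWWW F=RRGG R=BBRR B=OOBB L=GGOO
After move 2 (F): F=GRGR U=WWOG R=WBWR D=RBYY L=GYOY
After move 3 (F): F=GGRR U=WWYY R=OBGR D=WWYY L=GROB
After move 4 (U'): U=WYWY F=GRRR R=GGGR B=OBBB L=OOOB
Query 1: D[2] = Y
Query 2: B[2] = B
Query 3: U[0] = W
Query 4: U[2] = W
Query 5: U[3] = Y
Query 6: F[0] = G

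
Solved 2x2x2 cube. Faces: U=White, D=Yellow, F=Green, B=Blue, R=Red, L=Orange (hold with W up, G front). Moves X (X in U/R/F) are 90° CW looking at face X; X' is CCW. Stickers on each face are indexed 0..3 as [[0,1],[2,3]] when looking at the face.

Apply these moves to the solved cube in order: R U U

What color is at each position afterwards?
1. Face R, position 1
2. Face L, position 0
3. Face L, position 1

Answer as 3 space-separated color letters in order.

After move 1 (R): R=RRRR U=WGWG F=GYGY D=YBYB B=WBWB
After move 2 (U): U=WWGG F=RRGY R=WBRR B=OOWB L=GYOO
After move 3 (U): U=GWGW F=WBGY R=OORR B=GYWB L=RROO
Query 1: R[1] = O
Query 2: L[0] = R
Query 3: L[1] = R

Answer: O R R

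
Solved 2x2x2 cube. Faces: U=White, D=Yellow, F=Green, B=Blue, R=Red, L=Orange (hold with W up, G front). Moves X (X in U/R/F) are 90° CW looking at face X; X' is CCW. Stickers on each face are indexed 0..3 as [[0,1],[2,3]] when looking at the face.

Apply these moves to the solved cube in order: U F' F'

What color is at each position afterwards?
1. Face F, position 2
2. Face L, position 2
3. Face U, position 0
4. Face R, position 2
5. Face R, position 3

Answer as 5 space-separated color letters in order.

After move 1 (U): U=WWWW F=RRGG R=BBRR B=OOBB L=GGOO
After move 2 (F'): F=RGRG U=WWBR R=YBYR D=GOYY L=GWOW
After move 3 (F'): F=GGRR U=WWYY R=OBGR D=WWYY L=GROB
Query 1: F[2] = R
Query 2: L[2] = O
Query 3: U[0] = W
Query 4: R[2] = G
Query 5: R[3] = R

Answer: R O W G R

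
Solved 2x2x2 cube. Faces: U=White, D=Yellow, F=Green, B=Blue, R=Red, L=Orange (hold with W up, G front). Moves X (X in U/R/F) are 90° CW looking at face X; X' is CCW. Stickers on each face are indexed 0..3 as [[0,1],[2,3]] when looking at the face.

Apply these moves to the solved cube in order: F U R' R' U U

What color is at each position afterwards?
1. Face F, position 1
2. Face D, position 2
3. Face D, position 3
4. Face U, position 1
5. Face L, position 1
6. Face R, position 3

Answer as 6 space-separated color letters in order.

Answer: Y Y W O W B

Derivation:
After move 1 (F): F=GGGG U=WWOO R=WRWR D=RRYY L=OYOY
After move 2 (U): U=OWOW F=WRGG R=BBWR B=OYBB L=GGOY
After move 3 (R'): R=BRBW U=OBOO F=WWGW D=RRYG B=YYRB
After move 4 (R'): R=RWBB U=OROY F=WBGO D=RWYW B=GYRB
After move 5 (U): U=OOYR F=RWGO R=GYBB B=GGRB L=WBOY
After move 6 (U): U=YORO F=GYGO R=GGBB B=WBRB L=RWOY
Query 1: F[1] = Y
Query 2: D[2] = Y
Query 3: D[3] = W
Query 4: U[1] = O
Query 5: L[1] = W
Query 6: R[3] = B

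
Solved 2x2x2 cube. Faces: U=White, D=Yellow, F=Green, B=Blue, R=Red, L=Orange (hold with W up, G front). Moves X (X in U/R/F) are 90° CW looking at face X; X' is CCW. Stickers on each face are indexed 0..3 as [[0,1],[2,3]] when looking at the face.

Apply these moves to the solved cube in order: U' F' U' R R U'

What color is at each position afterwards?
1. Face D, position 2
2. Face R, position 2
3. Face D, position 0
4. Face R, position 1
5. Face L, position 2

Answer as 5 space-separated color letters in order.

Answer: Y G B B O

Derivation:
After move 1 (U'): U=WWWW F=OOGG R=GGRR B=RRBB L=BBOO
After move 2 (F'): F=OGOG U=WWGR R=YGYR D=BOYY L=BWOW
After move 3 (U'): U=WRWG F=BWOG R=OGYR B=YGBB L=RROW
After move 4 (R): R=YORG U=WWWG F=BOOY D=BBYY B=GGRB
After move 5 (R): R=RYGO U=WOWY F=BBOY D=BRYG B=GGWB
After move 6 (U'): U=OYWW F=RROY R=BBGO B=RYWB L=GGOW
Query 1: D[2] = Y
Query 2: R[2] = G
Query 3: D[0] = B
Query 4: R[1] = B
Query 5: L[2] = O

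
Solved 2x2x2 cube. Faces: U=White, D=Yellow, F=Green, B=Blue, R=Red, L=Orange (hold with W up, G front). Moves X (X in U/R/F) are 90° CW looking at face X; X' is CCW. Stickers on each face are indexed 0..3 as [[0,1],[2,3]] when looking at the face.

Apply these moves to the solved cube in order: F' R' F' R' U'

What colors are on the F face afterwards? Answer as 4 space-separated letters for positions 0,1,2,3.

After move 1 (F'): F=GGGG U=WWRR R=YRYR D=OOYY L=OWOW
After move 2 (R'): R=RRYY U=WBRB F=GWGR D=OGYG B=YBOB
After move 3 (F'): F=WRGG U=WBRY R=GROY D=WWYG L=OBOR
After move 4 (R'): R=RYGO U=WORY F=WBGY D=WRYG B=GBWB
After move 5 (U'): U=OYWR F=OBGY R=WBGO B=RYWB L=GBOR
Query: F face = OBGY

Answer: O B G Y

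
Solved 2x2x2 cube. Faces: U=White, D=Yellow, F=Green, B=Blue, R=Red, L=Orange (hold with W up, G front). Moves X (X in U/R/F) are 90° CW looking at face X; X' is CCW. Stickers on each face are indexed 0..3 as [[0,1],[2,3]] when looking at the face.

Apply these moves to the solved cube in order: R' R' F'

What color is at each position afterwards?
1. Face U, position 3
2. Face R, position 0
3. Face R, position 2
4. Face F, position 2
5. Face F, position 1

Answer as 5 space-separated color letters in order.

Answer: R W Y G B

Derivation:
After move 1 (R'): R=RRRR U=WBWB F=GWGW D=YGYG B=YBYB
After move 2 (R'): R=RRRR U=WYWY F=GBGB D=YWYW B=GBGB
After move 3 (F'): F=BBGG U=WYRR R=WRYR D=OOYW L=OYOW
Query 1: U[3] = R
Query 2: R[0] = W
Query 3: R[2] = Y
Query 4: F[2] = G
Query 5: F[1] = B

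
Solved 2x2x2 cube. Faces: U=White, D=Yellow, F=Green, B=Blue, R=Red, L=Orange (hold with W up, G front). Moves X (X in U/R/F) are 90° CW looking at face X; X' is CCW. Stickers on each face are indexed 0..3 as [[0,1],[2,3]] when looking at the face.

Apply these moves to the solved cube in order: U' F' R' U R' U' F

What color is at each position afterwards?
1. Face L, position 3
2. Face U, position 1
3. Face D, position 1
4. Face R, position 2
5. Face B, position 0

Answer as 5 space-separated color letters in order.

After move 1 (U'): U=WWWW F=OOGG R=GGRR B=RRBB L=BBOO
After move 2 (F'): F=OGOG U=WWGR R=YGYR D=BOYY L=BWOW
After move 3 (R'): R=GRYY U=WBGR F=OWOR D=BGYG B=YROB
After move 4 (U): U=GWRB F=GROR R=YRYY B=BWOB L=OWOW
After move 5 (R'): R=RYYY U=GORB F=GWOB D=BRYR B=GWGB
After move 6 (U'): U=OBGR F=OWOB R=GWYY B=RYGB L=GWOW
After move 7 (F): F=OOBW U=OBWW R=GWRY D=YGYR L=GBOR
Query 1: L[3] = R
Query 2: U[1] = B
Query 3: D[1] = G
Query 4: R[2] = R
Query 5: B[0] = R

Answer: R B G R R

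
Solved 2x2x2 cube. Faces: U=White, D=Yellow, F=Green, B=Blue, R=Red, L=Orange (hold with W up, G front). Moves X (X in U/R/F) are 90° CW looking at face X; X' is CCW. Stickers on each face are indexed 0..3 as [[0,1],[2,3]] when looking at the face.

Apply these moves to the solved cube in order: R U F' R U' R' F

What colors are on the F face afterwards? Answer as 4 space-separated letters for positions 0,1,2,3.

Answer: R G W G

Derivation:
After move 1 (R): R=RRRR U=WGWG F=GYGY D=YBYB B=WBWB
After move 2 (U): U=WWGG F=RRGY R=WBRR B=OOWB L=GYOO
After move 3 (F'): F=RYRG U=WWWR R=BBYR D=YOYB L=GGOG
After move 4 (R): R=YBRB U=WYWG F=RORB D=YWYO B=ROWB
After move 5 (U'): U=YGWW F=GGRB R=RORB B=YBWB L=ROOG
After move 6 (R'): R=OBRR U=YWWY F=GGRW D=YGYB B=OBWB
After move 7 (F): F=RGWG U=YWGO R=WBYR D=ROYB L=RYOG
Query: F face = RGWG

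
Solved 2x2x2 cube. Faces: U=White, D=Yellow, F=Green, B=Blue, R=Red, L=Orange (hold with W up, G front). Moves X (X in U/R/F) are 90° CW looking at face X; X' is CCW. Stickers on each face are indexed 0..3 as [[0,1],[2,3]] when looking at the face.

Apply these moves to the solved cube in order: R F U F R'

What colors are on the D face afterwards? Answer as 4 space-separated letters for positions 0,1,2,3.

After move 1 (R): R=RRRR U=WGWG F=GYGY D=YBYB B=WBWB
After move 2 (F): F=GGYY U=WGOO R=WRGR D=RRYB L=OYOB
After move 3 (U): U=OWOG F=WRYY R=WBGR B=OYWB L=GGOB
After move 4 (F): F=YWYR U=OWBG R=OBGR D=GWYB L=GROR
After move 5 (R'): R=BROG U=OWBO F=YWYG D=GWYR B=BYWB
Query: D face = GWYR

Answer: G W Y R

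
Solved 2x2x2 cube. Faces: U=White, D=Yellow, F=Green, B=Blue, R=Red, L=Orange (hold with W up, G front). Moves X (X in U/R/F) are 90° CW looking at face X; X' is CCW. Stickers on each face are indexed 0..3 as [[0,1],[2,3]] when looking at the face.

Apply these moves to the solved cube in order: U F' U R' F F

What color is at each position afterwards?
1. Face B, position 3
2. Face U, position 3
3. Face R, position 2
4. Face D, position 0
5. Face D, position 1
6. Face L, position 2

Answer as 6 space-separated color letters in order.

Answer: B G G G R O

Derivation:
After move 1 (U): U=WWWW F=RRGG R=BBRR B=OOBB L=GGOO
After move 2 (F'): F=RGRG U=WWBR R=YBYR D=GOYY L=GWOW
After move 3 (U): U=BWRW F=YBRG R=OOYR B=GWBB L=RGOW
After move 4 (R'): R=OROY U=BBRG F=YWRW D=GBYG B=YWOB
After move 5 (F): F=RYWW U=BBWG R=RRGY D=OOYG L=RGOB
After move 6 (F): F=WRWY U=BBBG R=WRGY D=GRYG L=ROOO
Query 1: B[3] = B
Query 2: U[3] = G
Query 3: R[2] = G
Query 4: D[0] = G
Query 5: D[1] = R
Query 6: L[2] = O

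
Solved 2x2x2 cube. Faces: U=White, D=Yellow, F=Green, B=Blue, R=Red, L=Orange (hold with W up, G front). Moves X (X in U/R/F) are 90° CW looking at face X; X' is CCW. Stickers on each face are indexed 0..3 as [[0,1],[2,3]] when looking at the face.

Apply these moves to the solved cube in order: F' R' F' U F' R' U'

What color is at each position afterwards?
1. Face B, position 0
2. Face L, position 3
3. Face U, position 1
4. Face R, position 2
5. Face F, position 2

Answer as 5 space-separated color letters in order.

Answer: B Y O W G

Derivation:
After move 1 (F'): F=GGGG U=WWRR R=YRYR D=OOYY L=OWOW
After move 2 (R'): R=RRYY U=WBRB F=GWGR D=OGYG B=YBOB
After move 3 (F'): F=WRGG U=WBRY R=GROY D=WWYG L=OBOR
After move 4 (U): U=RWYB F=GRGG R=YBOY B=OBOB L=WROR
After move 5 (F'): F=RGGG U=RWYO R=WBWY D=RRYG L=WBOY
After move 6 (R'): R=BYWW U=ROYO F=RWGO D=RGYG B=GBRB
After move 7 (U'): U=OORY F=WBGO R=RWWW B=BYRB L=GBOY
Query 1: B[0] = B
Query 2: L[3] = Y
Query 3: U[1] = O
Query 4: R[2] = W
Query 5: F[2] = G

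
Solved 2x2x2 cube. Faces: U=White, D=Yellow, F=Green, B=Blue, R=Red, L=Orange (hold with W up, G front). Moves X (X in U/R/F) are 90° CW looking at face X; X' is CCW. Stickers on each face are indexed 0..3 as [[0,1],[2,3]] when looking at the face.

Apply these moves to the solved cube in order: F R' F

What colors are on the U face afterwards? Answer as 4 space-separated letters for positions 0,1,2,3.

After move 1 (F): F=GGGG U=WWOO R=WRWR D=RRYY L=OYOY
After move 2 (R'): R=RRWW U=WBOB F=GWGO D=RGYG B=YBRB
After move 3 (F): F=GGOW U=WBYY R=ORBW D=WRYG L=OROG
Query: U face = WBYY

Answer: W B Y Y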